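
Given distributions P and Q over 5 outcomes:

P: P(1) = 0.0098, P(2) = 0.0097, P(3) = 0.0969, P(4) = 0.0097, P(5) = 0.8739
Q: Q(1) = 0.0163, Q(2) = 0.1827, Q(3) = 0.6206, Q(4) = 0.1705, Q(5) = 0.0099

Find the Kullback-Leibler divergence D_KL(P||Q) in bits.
5.3008 bits

D_KL(P||Q) = Σ P(x) log₂(P(x)/Q(x))

Computing term by term:
  P(1)·log₂(P(1)/Q(1)) = 0.0098·log₂(0.0098/0.0163) = -0.00719
  P(2)·log₂(P(2)/Q(2)) = 0.0097·log₂(0.0097/0.1827) = -0.04108
  P(3)·log₂(P(3)/Q(3)) = 0.0969·log₂(0.0969/0.6206) = -0.25960
  P(4)·log₂(P(4)/Q(4)) = 0.0097·log₂(0.0097/0.1705) = -0.04012
  P(5)·log₂(P(5)/Q(5)) = 0.8739·log₂(0.8739/0.0099) = 5.64880

D_KL(P||Q) = -0.00719 - 0.04108 - 0.25960 - 0.04012 + 5.64880 = 5.30081 ≈ 5.3008 bits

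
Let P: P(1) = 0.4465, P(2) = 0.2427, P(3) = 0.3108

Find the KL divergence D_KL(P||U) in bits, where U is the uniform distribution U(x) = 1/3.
0.0458 bits

U(i) = 1/3 for all i

D_KL(P||U) = Σ P(x) log₂(P(x) / (1/3))
           = Σ P(x) log₂(P(x)) + log₂(3)
           = log₂(3) - H(P)

H(P) = -Σ P(x) log₂(P(x)):
  -P(1)·log₂(P(1)) = -(0.4465)·log₂(0.4465) = 0.51940
  -P(2)·log₂(P(2)) = -(0.2427)·log₂(0.2427) = 0.49578
  -P(3)·log₂(P(3)) = -(0.3108)·log₂(0.3108) = 0.52399
H(P) = 0.51940 + 0.49578 + 0.52399 = 1.53917 bits

log₂(3) = 1.58496 bits

D_KL(P||U) = 1.58496 - 1.53917 = 0.04579 ≈ 0.0458 bits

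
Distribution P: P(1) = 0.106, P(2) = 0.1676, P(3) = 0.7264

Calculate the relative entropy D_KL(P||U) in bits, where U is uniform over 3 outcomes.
0.4749 bits

U(i) = 1/3 for all i

D_KL(P||U) = Σ P(x) log₂(P(x) / (1/3))
           = Σ P(x) log₂(P(x)) + log₂(3)
           = log₂(3) - H(P)

H(P) = -Σ P(x) log₂(P(x)):
  -P(1)·log₂(P(1)) = -(0.106)·log₂(0.106) = 0.34321
  -P(2)·log₂(P(2)) = -(0.1676)·log₂(0.1676) = 0.43189
  -P(3)·log₂(P(3)) = -(0.7264)·log₂(0.7264) = 0.33499
H(P) = 0.34321 + 0.43189 + 0.33499 = 1.11009 bits

log₂(3) = 1.58496 bits

D_KL(P||U) = 1.58496 - 1.11009 = 0.47487 ≈ 0.4749 bits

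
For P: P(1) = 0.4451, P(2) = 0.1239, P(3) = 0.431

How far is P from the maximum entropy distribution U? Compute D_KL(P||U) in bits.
0.1686 bits

U(i) = 1/3 for all i

D_KL(P||U) = Σ P(x) log₂(P(x) / (1/3))
           = Σ P(x) log₂(P(x)) + log₂(3)
           = log₂(3) - H(P)

H(P) = -Σ P(x) log₂(P(x)):
  -P(1)·log₂(P(1)) = -(0.4451)·log₂(0.4451) = 0.51979
  -P(2)·log₂(P(2)) = -(0.1239)·log₂(0.1239) = 0.37328
  -P(3)·log₂(P(3)) = -(0.431)·log₂(0.431) = 0.52334
H(P) = 0.51979 + 0.37328 + 0.52334 = 1.41641 bits

log₂(3) = 1.58496 bits

D_KL(P||U) = 1.58496 - 1.41641 = 0.16855 ≈ 0.1686 bits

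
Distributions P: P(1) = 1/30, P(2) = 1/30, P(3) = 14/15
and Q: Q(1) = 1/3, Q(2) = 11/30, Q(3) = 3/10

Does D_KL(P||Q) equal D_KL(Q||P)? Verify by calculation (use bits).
D_KL(P||Q) = 1.3022 bits, D_KL(Q||P) = 1.8845 bits. No — D_KL(P||Q) ≠ D_KL(Q||P) for this pair.

D_KL(P||Q) = Σ P(x) log₂(P(x)/Q(x))

Computing term by term:
  P(1)·log₂(P(1)/Q(1)) = (1/30)·log₂((1/30)/(1/3)) = -0.11073
  P(2)·log₂(P(2)/Q(2)) = (1/30)·log₂((1/30)/(11/30)) = -0.11531
  P(3)·log₂(P(3)/Q(3)) = (14/15)·log₂((14/15)/(3/10)) = 1.52827

D_KL(P||Q) = -0.11073 - 0.11531 + 1.52827 = 1.30223 ≈ 1.3022 bits

D_KL(Q||P) = Σ Q(x) log₂(Q(x)/P(x))

Computing term by term:
  Q(1)·log₂(Q(1)/P(1)) = (1/3)·log₂((1/3)/(1/30)) = 1.10731
  Q(2)·log₂(Q(2)/P(2)) = (11/30)·log₂((11/30)/(1/30)) = 1.26846
  Q(3)·log₂(Q(3)/P(3)) = (3/10)·log₂((3/10)/(14/15)) = -0.49123

D_KL(Q||P) = 1.10731 + 1.26846 - 0.49123 = 1.88454 ≈ 1.8845 bits

These are NOT equal (difference: 0.5823 bits). KL divergence is asymmetric: D_KL(P||Q) ≠ D_KL(Q||P) in general.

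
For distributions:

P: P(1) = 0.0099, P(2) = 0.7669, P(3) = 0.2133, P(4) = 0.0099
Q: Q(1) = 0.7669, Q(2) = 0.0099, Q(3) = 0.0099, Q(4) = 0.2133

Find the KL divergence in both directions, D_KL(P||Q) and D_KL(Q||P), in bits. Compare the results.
D_KL(P||Q) = 5.6514 bits, D_KL(Q||P) = 5.6514 bits. The two directions give exactly the same value for this pair.

D_KL(P||Q) = Σ P(x) log₂(P(x)/Q(x))

Computing term by term:
  P(1)·log₂(P(1)/Q(1)) = 0.0099·log₂(0.0099/0.7669) = -0.06213
  P(2)·log₂(P(2)/Q(2)) = 0.7669·log₂(0.7669/0.0099) = 4.81265
  P(3)·log₂(P(3)/Q(3)) = 0.2133·log₂(0.2133/0.0099) = 0.94477
  P(4)·log₂(P(4)/Q(4)) = 0.0099·log₂(0.0099/0.2133) = -0.04385

D_KL(P||Q) = -0.06213 + 4.81265 + 0.94477 - 0.04385 = 5.65144 ≈ 5.6514 bits

D_KL(Q||P) = Σ Q(x) log₂(Q(x)/P(x))

Computing term by term:
  Q(1)·log₂(Q(1)/P(1)) = 0.7669·log₂(0.7669/0.0099) = 4.81265
  Q(2)·log₂(Q(2)/P(2)) = 0.0099·log₂(0.0099/0.7669) = -0.06213
  Q(3)·log₂(Q(3)/P(3)) = 0.0099·log₂(0.0099/0.2133) = -0.04385
  Q(4)·log₂(Q(4)/P(4)) = 0.2133·log₂(0.2133/0.0099) = 0.94477

D_KL(Q||P) = 4.81265 - 0.06213 - 0.04385 + 0.94477 = 5.65144 ≈ 5.6514 bits

These ARE equal here. Q is P with outcomes relabeled (Q(1) = P(2), Q(2) = P(1), Q(3) = P(4), Q(4) = P(3)) by a relabeling that is its own inverse, so the two sums contain exactly the same terms in a different order. This is a special case — KL divergence is not symmetric in general: D_KL(P||Q) ≠ D_KL(Q||P) for most P, Q.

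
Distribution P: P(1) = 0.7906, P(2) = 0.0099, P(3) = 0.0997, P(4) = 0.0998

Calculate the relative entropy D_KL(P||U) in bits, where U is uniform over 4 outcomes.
1.0026 bits

U(i) = 1/4 for all i

D_KL(P||U) = Σ P(x) log₂(P(x) / (1/4))
           = Σ P(x) log₂(P(x)) + log₂(4)
           = log₂(4) - H(P)

H(P) = -Σ P(x) log₂(P(x)):
  -P(1)·log₂(P(1)) = -(0.7906)·log₂(0.7906) = 0.26800
  -P(2)·log₂(P(2)) = -(0.0099)·log₂(0.0099) = 0.06592
  -P(3)·log₂(P(3)) = -(0.0997)·log₂(0.0997) = 0.33163
  -P(4)·log₂(P(4)) = -(0.0998)·log₂(0.0998) = 0.33182
H(P) = 0.26800 + 0.06592 + 0.33163 + 0.33182 = 0.99737 bits

log₂(4) = 2.00000 bits

D_KL(P||U) = 2.00000 - 0.99737 = 1.00263 ≈ 1.0026 bits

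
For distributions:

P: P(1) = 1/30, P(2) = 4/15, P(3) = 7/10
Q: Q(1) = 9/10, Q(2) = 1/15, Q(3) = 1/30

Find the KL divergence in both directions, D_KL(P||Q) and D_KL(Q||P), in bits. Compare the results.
D_KL(P||Q) = 3.4495 bits, D_KL(Q||P) = 3.9997 bits. D_KL(Q||P) is larger than D_KL(P||Q) by 0.5502 bits; the two directions differ.

D_KL(P||Q) = Σ P(x) log₂(P(x)/Q(x))

Computing term by term:
  P(1)·log₂(P(1)/Q(1)) = (1/30)·log₂((1/30)/(9/10)) = -0.15850
  P(2)·log₂(P(2)/Q(2)) = (4/15)·log₂((4/15)/(1/15)) = 0.53333
  P(3)·log₂(P(3)/Q(3)) = (7/10)·log₂((7/10)/(1/30)) = 3.07462

D_KL(P||Q) = -0.15850 + 0.53333 + 3.07462 = 3.44945 ≈ 3.4495 bits

D_KL(Q||P) = Σ Q(x) log₂(Q(x)/P(x))

Computing term by term:
  Q(1)·log₂(Q(1)/P(1)) = (9/10)·log₂((9/10)/(1/30)) = 4.27940
  Q(2)·log₂(Q(2)/P(2)) = (1/15)·log₂((1/15)/(4/15)) = -0.13333
  Q(3)·log₂(Q(3)/P(3)) = (1/30)·log₂((1/30)/(7/10)) = -0.14641

D_KL(Q||P) = 4.27940 - 0.13333 - 0.14641 = 3.99966 ≈ 3.9997 bits

These are NOT equal (difference: 0.5502 bits). KL divergence is asymmetric: D_KL(P||Q) ≠ D_KL(Q||P) in general.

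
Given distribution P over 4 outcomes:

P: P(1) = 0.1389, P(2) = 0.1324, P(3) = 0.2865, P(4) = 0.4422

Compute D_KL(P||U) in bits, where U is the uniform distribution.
0.1810 bits

U(i) = 1/4 for all i

D_KL(P||U) = Σ P(x) log₂(P(x) / (1/4))
           = Σ P(x) log₂(P(x)) + log₂(4)
           = log₂(4) - H(P)

H(P) = -Σ P(x) log₂(P(x)):
  -P(1)·log₂(P(1)) = -(0.1389)·log₂(0.1389) = 0.39557
  -P(2)·log₂(P(2)) = -(0.1324)·log₂(0.1324) = 0.38621
  -P(3)·log₂(P(3)) = -(0.2865)·log₂(0.2865) = 0.51667
  -P(4)·log₂(P(4)) = -(0.4422)·log₂(0.4422) = 0.52057
H(P) = 0.39557 + 0.38621 + 0.51667 + 0.52057 = 1.81902 bits

log₂(4) = 2.00000 bits

D_KL(P||U) = 2.00000 - 1.81902 = 0.18098 ≈ 0.1810 bits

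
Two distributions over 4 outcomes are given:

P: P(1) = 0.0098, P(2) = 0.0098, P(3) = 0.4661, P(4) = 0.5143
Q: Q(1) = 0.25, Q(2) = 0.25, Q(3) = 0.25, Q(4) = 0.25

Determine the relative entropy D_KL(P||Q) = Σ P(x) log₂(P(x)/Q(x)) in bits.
0.8625 bits

D_KL(P||Q) = Σ P(x) log₂(P(x)/Q(x))

Computing term by term:
  P(1)·log₂(P(1)/Q(1)) = 0.0098·log₂(0.0098/0.25) = -0.04580
  P(2)·log₂(P(2)/Q(2)) = 0.0098·log₂(0.0098/0.25) = -0.04580
  P(3)·log₂(P(3)/Q(3)) = 0.4661·log₂(0.4661/0.25) = 0.41889
  P(4)·log₂(P(4)/Q(4)) = 0.5143·log₂(0.5143/0.25) = 0.53522

D_KL(P||Q) = -0.04580 - 0.04580 + 0.41889 + 0.53522 = 0.86251 ≈ 0.8625 bits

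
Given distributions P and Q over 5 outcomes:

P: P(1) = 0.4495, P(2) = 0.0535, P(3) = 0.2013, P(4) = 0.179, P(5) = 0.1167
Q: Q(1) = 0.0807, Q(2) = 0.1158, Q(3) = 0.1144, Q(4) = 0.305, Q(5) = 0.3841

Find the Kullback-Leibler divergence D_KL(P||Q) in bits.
0.8800 bits

D_KL(P||Q) = Σ P(x) log₂(P(x)/Q(x))

Computing term by term:
  P(1)·log₂(P(1)/Q(1)) = 0.4495·log₂(0.4495/0.0807) = 1.11372
  P(2)·log₂(P(2)/Q(2)) = 0.0535·log₂(0.0535/0.1158) = -0.05960
  P(3)·log₂(P(3)/Q(3)) = 0.2013·log₂(0.2013/0.1144) = 0.16411
  P(4)·log₂(P(4)/Q(4)) = 0.179·log₂(0.179/0.305) = -0.13762
  P(5)·log₂(P(5)/Q(5)) = 0.1167·log₂(0.1167/0.3841) = -0.20057

D_KL(P||Q) = 1.11372 - 0.05960 + 0.16411 - 0.13762 - 0.20057 = 0.88004 ≈ 0.8800 bits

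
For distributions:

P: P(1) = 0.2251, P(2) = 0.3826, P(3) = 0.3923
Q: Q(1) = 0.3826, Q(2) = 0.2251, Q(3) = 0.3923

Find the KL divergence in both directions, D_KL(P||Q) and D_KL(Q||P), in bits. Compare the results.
D_KL(P||Q) = 0.1205 bits, D_KL(Q||P) = 0.1205 bits. The two directions give exactly the same value for this pair.

D_KL(P||Q) = Σ P(x) log₂(P(x)/Q(x))

Computing term by term:
  P(1)·log₂(P(1)/Q(1)) = 0.2251·log₂(0.2251/0.3826) = -0.17226
  P(2)·log₂(P(2)/Q(2)) = 0.3826·log₂(0.3826/0.2251) = 0.29279
  P(3)·log₂(P(3)/Q(3)) = 0.3923·log₂(0.3923/0.3923) = 0.00000

D_KL(P||Q) = -0.17226 + 0.29279 + 0.00000 = 0.12053 ≈ 0.1205 bits

D_KL(Q||P) = Σ Q(x) log₂(Q(x)/P(x))

Computing term by term:
  Q(1)·log₂(Q(1)/P(1)) = 0.3826·log₂(0.3826/0.2251) = 0.29279
  Q(2)·log₂(Q(2)/P(2)) = 0.2251·log₂(0.2251/0.3826) = -0.17226
  Q(3)·log₂(Q(3)/P(3)) = 0.3923·log₂(0.3923/0.3923) = 0.00000

D_KL(Q||P) = 0.29279 - 0.17226 + 0.00000 = 0.12053 ≈ 0.1205 bits

These ARE equal here. Q is P with outcomes relabeled (Q(1) = P(2), Q(2) = P(1)) by a relabeling that is its own inverse, so the two sums contain exactly the same terms in a different order. This is a special case — KL divergence is not symmetric in general: D_KL(P||Q) ≠ D_KL(Q||P) for most P, Q.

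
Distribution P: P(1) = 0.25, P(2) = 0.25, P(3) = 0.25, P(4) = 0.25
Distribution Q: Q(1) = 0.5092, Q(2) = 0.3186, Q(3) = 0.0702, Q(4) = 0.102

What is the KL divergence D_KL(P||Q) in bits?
0.4374 bits

D_KL(P||Q) = Σ P(x) log₂(P(x)/Q(x))

Computing term by term:
  P(1)·log₂(P(1)/Q(1)) = 0.25·log₂(0.25/0.5092) = -0.25658
  P(2)·log₂(P(2)/Q(2)) = 0.25·log₂(0.25/0.3186) = -0.08745
  P(3)·log₂(P(3)/Q(3)) = 0.25·log₂(0.25/0.0702) = 0.45810
  P(4)·log₂(P(4)/Q(4)) = 0.25·log₂(0.25/0.102) = 0.32334

D_KL(P||Q) = -0.25658 - 0.08745 + 0.45810 + 0.32334 = 0.43741 ≈ 0.4374 bits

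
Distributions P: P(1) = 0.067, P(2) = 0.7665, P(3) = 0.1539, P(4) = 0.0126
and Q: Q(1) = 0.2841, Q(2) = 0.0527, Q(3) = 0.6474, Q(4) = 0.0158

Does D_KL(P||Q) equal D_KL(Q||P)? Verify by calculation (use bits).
D_KL(P||Q) = 2.4978 bits, D_KL(Q||P) = 1.7356 bits. No — D_KL(P||Q) ≠ D_KL(Q||P) for this pair.

D_KL(P||Q) = Σ P(x) log₂(P(x)/Q(x))

Computing term by term:
  P(1)·log₂(P(1)/Q(1)) = 0.067·log₂(0.067/0.2841) = -0.13964
  P(2)·log₂(P(2)/Q(2)) = 0.7665·log₂(0.7665/0.0527) = 2.96054
  P(3)·log₂(P(3)/Q(3)) = 0.1539·log₂(0.1539/0.6474) = -0.31898
  P(4)·log₂(P(4)/Q(4)) = 0.0126·log₂(0.0126/0.0158) = -0.00411

D_KL(P||Q) = -0.13964 + 2.96054 - 0.31898 - 0.00411 = 2.49781 ≈ 2.4978 bits

D_KL(Q||P) = Σ Q(x) log₂(Q(x)/P(x))

Computing term by term:
  Q(1)·log₂(Q(1)/P(1)) = 0.2841·log₂(0.2841/0.067) = 0.59211
  Q(2)·log₂(Q(2)/P(2)) = 0.0527·log₂(0.0527/0.7665) = -0.20355
  Q(3)·log₂(Q(3)/P(3)) = 0.6474·log₂(0.6474/0.1539) = 1.34184
  Q(4)·log₂(Q(4)/P(4)) = 0.0158·log₂(0.0158/0.0126) = 0.00516

D_KL(Q||P) = 0.59211 - 0.20355 + 1.34184 + 0.00516 = 1.73556 ≈ 1.7356 bits

These are NOT equal (difference: 0.7622 bits). KL divergence is asymmetric: D_KL(P||Q) ≠ D_KL(Q||P) in general.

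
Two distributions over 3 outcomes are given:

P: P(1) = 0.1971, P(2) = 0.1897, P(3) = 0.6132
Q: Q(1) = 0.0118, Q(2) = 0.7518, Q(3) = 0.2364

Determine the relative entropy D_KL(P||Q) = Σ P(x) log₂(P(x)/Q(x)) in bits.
1.2670 bits

D_KL(P||Q) = Σ P(x) log₂(P(x)/Q(x))

Computing term by term:
  P(1)·log₂(P(1)/Q(1)) = 0.1971·log₂(0.1971/0.0118) = 0.80063
  P(2)·log₂(P(2)/Q(2)) = 0.1897·log₂(0.1897/0.7518) = -0.37686
  P(3)·log₂(P(3)/Q(3)) = 0.6132·log₂(0.6132/0.2364) = 0.84323

D_KL(P||Q) = 0.80063 - 0.37686 + 0.84323 = 1.26700 ≈ 1.2670 bits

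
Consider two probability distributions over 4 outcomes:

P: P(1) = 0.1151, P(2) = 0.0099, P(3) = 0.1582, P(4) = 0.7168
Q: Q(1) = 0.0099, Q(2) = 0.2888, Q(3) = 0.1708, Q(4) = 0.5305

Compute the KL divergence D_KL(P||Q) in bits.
0.6530 bits

D_KL(P||Q) = Σ P(x) log₂(P(x)/Q(x))

Computing term by term:
  P(1)·log₂(P(1)/Q(1)) = 0.1151·log₂(0.1151/0.0099) = 0.40738
  P(2)·log₂(P(2)/Q(2)) = 0.0099·log₂(0.0099/0.2888) = -0.04818
  P(3)·log₂(P(3)/Q(3)) = 0.1582·log₂(0.1582/0.1708) = -0.01749
  P(4)·log₂(P(4)/Q(4)) = 0.7168·log₂(0.7168/0.5305) = 0.31125

D_KL(P||Q) = 0.40738 - 0.04818 - 0.01749 + 0.31125 = 0.65296 ≈ 0.6530 bits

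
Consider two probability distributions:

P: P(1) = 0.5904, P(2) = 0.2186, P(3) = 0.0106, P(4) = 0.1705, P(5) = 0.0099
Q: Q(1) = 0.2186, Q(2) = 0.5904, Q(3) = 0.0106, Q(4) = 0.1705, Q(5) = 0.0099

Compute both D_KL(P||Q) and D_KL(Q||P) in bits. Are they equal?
D_KL(P||Q) = 0.5329 bits, D_KL(Q||P) = 0.5329 bits. Yes, in this case they are equal (although KL divergence is not symmetric in general).

D_KL(P||Q) = Σ P(x) log₂(P(x)/Q(x))

Computing term by term:
  P(1)·log₂(P(1)/Q(1)) = 0.5904·log₂(0.5904/0.2186) = 0.84628
  P(2)·log₂(P(2)/Q(2)) = 0.2186·log₂(0.2186/0.5904) = -0.31334
  P(3)·log₂(P(3)/Q(3)) = 0.0106·log₂(0.0106/0.0106) = 0.00000
  P(4)·log₂(P(4)/Q(4)) = 0.1705·log₂(0.1705/0.1705) = 0.00000
  P(5)·log₂(P(5)/Q(5)) = 0.0099·log₂(0.0099/0.0099) = 0.00000

D_KL(P||Q) = 0.84628 - 0.31334 + 0.00000 + 0.00000 + 0.00000 = 0.53294 ≈ 0.5329 bits

D_KL(Q||P) = Σ Q(x) log₂(Q(x)/P(x))

Computing term by term:
  Q(1)·log₂(Q(1)/P(1)) = 0.2186·log₂(0.2186/0.5904) = -0.31334
  Q(2)·log₂(Q(2)/P(2)) = 0.5904·log₂(0.5904/0.2186) = 0.84628
  Q(3)·log₂(Q(3)/P(3)) = 0.0106·log₂(0.0106/0.0106) = 0.00000
  Q(4)·log₂(Q(4)/P(4)) = 0.1705·log₂(0.1705/0.1705) = 0.00000
  Q(5)·log₂(Q(5)/P(5)) = 0.0099·log₂(0.0099/0.0099) = 0.00000

D_KL(Q||P) = -0.31334 + 0.84628 + 0.00000 + 0.00000 + 0.00000 = 0.53294 ≈ 0.5329 bits

These ARE equal here. Q is P with outcomes relabeled (Q(1) = P(2), Q(2) = P(1)) by a relabeling that is its own inverse, so the two sums contain exactly the same terms in a different order. This is a special case — KL divergence is not symmetric in general: D_KL(P||Q) ≠ D_KL(Q||P) for most P, Q.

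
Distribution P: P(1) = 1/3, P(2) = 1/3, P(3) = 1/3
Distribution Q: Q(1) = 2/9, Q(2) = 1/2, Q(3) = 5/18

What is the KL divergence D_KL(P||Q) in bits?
0.0877 bits

D_KL(P||Q) = Σ P(x) log₂(P(x)/Q(x))

Computing term by term:
  P(1)·log₂(P(1)/Q(1)) = (1/3)·log₂((1/3)/(2/9)) = 0.19499
  P(2)·log₂(P(2)/Q(2)) = (1/3)·log₂((1/3)/(1/2)) = -0.19499
  P(3)·log₂(P(3)/Q(3)) = (1/3)·log₂((1/3)/(5/18)) = 0.08768

D_KL(P||Q) = 0.19499 - 0.19499 + 0.08768 = 0.08768 ≈ 0.0877 bits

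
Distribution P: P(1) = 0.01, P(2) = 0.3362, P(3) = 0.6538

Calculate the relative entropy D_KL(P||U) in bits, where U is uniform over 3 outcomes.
0.5890 bits

U(i) = 1/3 for all i

D_KL(P||U) = Σ P(x) log₂(P(x) / (1/3))
           = Σ P(x) log₂(P(x)) + log₂(3)
           = log₂(3) - H(P)

H(P) = -Σ P(x) log₂(P(x)):
  -P(1)·log₂(P(1)) = -(0.01)·log₂(0.01) = 0.06644
  -P(2)·log₂(P(2)) = -(0.3362)·log₂(0.3362) = 0.52871
  -P(3)·log₂(P(3)) = -(0.6538)·log₂(0.6538) = 0.40083
H(P) = 0.06644 + 0.52871 + 0.40083 = 0.99598 bits

log₂(3) = 1.58496 bits

D_KL(P||U) = 1.58496 - 0.99598 = 0.58898 ≈ 0.5890 bits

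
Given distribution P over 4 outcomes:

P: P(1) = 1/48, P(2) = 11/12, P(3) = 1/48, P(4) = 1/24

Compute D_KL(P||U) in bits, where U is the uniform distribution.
1.4612 bits

U(i) = 1/4 for all i

D_KL(P||U) = Σ P(x) log₂(P(x) / (1/4))
           = Σ P(x) log₂(P(x)) + log₂(4)
           = log₂(4) - H(P)

H(P) = -Σ P(x) log₂(P(x)):
  -P(1)·log₂(P(1)) = -(1/48)·log₂(1/48) = 0.11635
  -P(2)·log₂(P(2)) = -(11/12)·log₂(11/12) = 0.11507
  -P(3)·log₂(P(3)) = -(1/48)·log₂(1/48) = 0.11635
  -P(4)·log₂(P(4)) = -(1/24)·log₂(1/24) = 0.19104
H(P) = 0.11635 + 0.11507 + 0.11635 + 0.19104 = 0.53881 bits

log₂(4) = 2.00000 bits

D_KL(P||U) = 2.00000 - 0.53881 = 1.46119 ≈ 1.4612 bits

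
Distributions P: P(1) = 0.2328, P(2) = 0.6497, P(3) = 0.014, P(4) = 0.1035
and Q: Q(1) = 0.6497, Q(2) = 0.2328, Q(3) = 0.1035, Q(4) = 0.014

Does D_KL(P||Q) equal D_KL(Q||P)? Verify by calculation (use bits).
D_KL(P||Q) = 0.8756 bits, D_KL(Q||P) = 0.8756 bits. Yes — for this pair D_KL(P||Q) = D_KL(Q||P).

D_KL(P||Q) = Σ P(x) log₂(P(x)/Q(x))

Computing term by term:
  P(1)·log₂(P(1)/Q(1)) = 0.2328·log₂(0.2328/0.6497) = -0.34470
  P(2)·log₂(P(2)/Q(2)) = 0.6497·log₂(0.6497/0.2328) = 0.96200
  P(3)·log₂(P(3)/Q(3)) = 0.014·log₂(0.014/0.1035) = -0.04041
  P(4)·log₂(P(4)/Q(4)) = 0.1035·log₂(0.1035/0.014) = 0.29871

D_KL(P||Q) = -0.34470 + 0.96200 - 0.04041 + 0.29871 = 0.87560 ≈ 0.8756 bits

D_KL(Q||P) = Σ Q(x) log₂(Q(x)/P(x))

Computing term by term:
  Q(1)·log₂(Q(1)/P(1)) = 0.6497·log₂(0.6497/0.2328) = 0.96200
  Q(2)·log₂(Q(2)/P(2)) = 0.2328·log₂(0.2328/0.6497) = -0.34470
  Q(3)·log₂(Q(3)/P(3)) = 0.1035·log₂(0.1035/0.014) = 0.29871
  Q(4)·log₂(Q(4)/P(4)) = 0.014·log₂(0.014/0.1035) = -0.04041

D_KL(Q||P) = 0.96200 - 0.34470 + 0.29871 - 0.04041 = 0.87560 ≈ 0.8756 bits

These ARE equal here. Q is P with outcomes relabeled (Q(1) = P(2), Q(2) = P(1), Q(3) = P(4), Q(4) = P(3)) by a relabeling that is its own inverse, so the two sums contain exactly the same terms in a different order. This is a special case — KL divergence is not symmetric in general: D_KL(P||Q) ≠ D_KL(Q||P) for most P, Q.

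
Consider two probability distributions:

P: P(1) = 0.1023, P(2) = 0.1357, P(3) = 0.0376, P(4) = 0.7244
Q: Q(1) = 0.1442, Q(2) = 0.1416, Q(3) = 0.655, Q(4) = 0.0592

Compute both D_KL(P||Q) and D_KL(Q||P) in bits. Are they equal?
D_KL(P||Q) = 2.4033 bits, D_KL(Q||P) = 2.5666 bits. No, they are not equal.

D_KL(P||Q) = Σ P(x) log₂(P(x)/Q(x))

Computing term by term:
  P(1)·log₂(P(1)/Q(1)) = 0.1023·log₂(0.1023/0.1442) = -0.05067
  P(2)·log₂(P(2)/Q(2)) = 0.1357·log₂(0.1357/0.1416) = -0.00833
  P(3)·log₂(P(3)/Q(3)) = 0.0376·log₂(0.0376/0.655) = -0.15501
  P(4)·log₂(P(4)/Q(4)) = 0.7244·log₂(0.7244/0.0592) = 2.61734

D_KL(P||Q) = -0.05067 - 0.00833 - 0.15501 + 2.61734 = 2.40333 ≈ 2.4033 bits

D_KL(Q||P) = Σ Q(x) log₂(Q(x)/P(x))

Computing term by term:
  Q(1)·log₂(Q(1)/P(1)) = 0.1442·log₂(0.1442/0.1023) = 0.07142
  Q(2)·log₂(Q(2)/P(2)) = 0.1416·log₂(0.1416/0.1357) = 0.00869
  Q(3)·log₂(Q(3)/P(3)) = 0.655·log₂(0.655/0.0376) = 2.70036
  Q(4)·log₂(Q(4)/P(4)) = 0.0592·log₂(0.0592/0.7244) = -0.21390

D_KL(Q||P) = 0.07142 + 0.00869 + 2.70036 - 0.21390 = 2.56657 ≈ 2.5666 bits

These are NOT equal (difference: 0.1633 bits). KL divergence is asymmetric: D_KL(P||Q) ≠ D_KL(Q||P) in general.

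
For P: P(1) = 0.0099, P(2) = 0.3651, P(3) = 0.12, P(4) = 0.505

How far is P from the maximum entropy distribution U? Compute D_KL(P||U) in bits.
0.5385 bits

U(i) = 1/4 for all i

D_KL(P||U) = Σ P(x) log₂(P(x) / (1/4))
           = Σ P(x) log₂(P(x)) + log₂(4)
           = log₂(4) - H(P)

H(P) = -Σ P(x) log₂(P(x)):
  -P(1)·log₂(P(1)) = -(0.0099)·log₂(0.0099) = 0.06592
  -P(2)·log₂(P(2)) = -(0.3651)·log₂(0.3651) = 0.53072
  -P(3)·log₂(P(3)) = -(0.12)·log₂(0.12) = 0.36707
  -P(4)·log₂(P(4)) = -(0.505)·log₂(0.505) = 0.49775
H(P) = 0.06592 + 0.53072 + 0.36707 + 0.49775 = 1.46146 bits

log₂(4) = 2.00000 bits

D_KL(P||U) = 2.00000 - 1.46146 = 0.53854 ≈ 0.5385 bits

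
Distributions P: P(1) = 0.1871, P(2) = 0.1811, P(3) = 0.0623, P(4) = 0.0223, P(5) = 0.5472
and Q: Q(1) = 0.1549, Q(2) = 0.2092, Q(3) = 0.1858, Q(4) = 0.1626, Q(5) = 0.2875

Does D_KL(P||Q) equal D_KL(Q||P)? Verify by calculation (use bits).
D_KL(P||Q) = 0.3592 bits, D_KL(Q||P) = 0.4933 bits. No — D_KL(P||Q) ≠ D_KL(Q||P) for this pair.

D_KL(P||Q) = Σ P(x) log₂(P(x)/Q(x))

Computing term by term:
  P(1)·log₂(P(1)/Q(1)) = 0.1871·log₂(0.1871/0.1549) = 0.05098
  P(2)·log₂(P(2)/Q(2)) = 0.1811·log₂(0.1811/0.2092) = -0.03769
  P(3)·log₂(P(3)/Q(3)) = 0.0623·log₂(0.0623/0.1858) = -0.09821
  P(4)·log₂(P(4)/Q(4)) = 0.0223·log₂(0.0223/0.1626) = -0.06392
  P(5)·log₂(P(5)/Q(5)) = 0.5472·log₂(0.5472/0.2875) = 0.50808

D_KL(P||Q) = 0.05098 - 0.03769 - 0.09821 - 0.06392 + 0.50808 = 0.35924 ≈ 0.3592 bits

D_KL(Q||P) = Σ Q(x) log₂(Q(x)/P(x))

Computing term by term:
  Q(1)·log₂(Q(1)/P(1)) = 0.1549·log₂(0.1549/0.1871) = -0.04221
  Q(2)·log₂(Q(2)/P(2)) = 0.2092·log₂(0.2092/0.1811) = 0.04353
  Q(3)·log₂(Q(3)/P(3)) = 0.1858·log₂(0.1858/0.0623) = 0.29290
  Q(4)·log₂(Q(4)/P(4)) = 0.1626·log₂(0.1626/0.0223) = 0.46605
  Q(5)·log₂(Q(5)/P(5)) = 0.2875·log₂(0.2875/0.5472) = -0.26695

D_KL(Q||P) = -0.04221 + 0.04353 + 0.29290 + 0.46605 - 0.26695 = 0.49332 ≈ 0.4933 bits

These are NOT equal (difference: 0.1341 bits). KL divergence is asymmetric: D_KL(P||Q) ≠ D_KL(Q||P) in general.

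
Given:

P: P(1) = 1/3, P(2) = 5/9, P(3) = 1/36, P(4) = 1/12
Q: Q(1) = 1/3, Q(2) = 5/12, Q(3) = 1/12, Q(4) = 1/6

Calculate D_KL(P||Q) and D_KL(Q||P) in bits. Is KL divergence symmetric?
D_KL(P||Q) = 0.1032 bits, D_KL(Q||P) = 0.1258 bits. No, KL divergence is not symmetric.

D_KL(P||Q) = Σ P(x) log₂(P(x)/Q(x))

Computing term by term:
  P(1)·log₂(P(1)/Q(1)) = (1/3)·log₂((1/3)/(1/3)) = 0.00000
  P(2)·log₂(P(2)/Q(2)) = (5/9)·log₂((5/9)/(5/12)) = 0.23058
  P(3)·log₂(P(3)/Q(3)) = (1/36)·log₂((1/36)/(1/12)) = -0.04403
  P(4)·log₂(P(4)/Q(4)) = (1/12)·log₂((1/12)/(1/6)) = -0.08333

D_KL(P||Q) = 0.00000 + 0.23058 - 0.04403 - 0.08333 = 0.10322 ≈ 0.1032 bits

D_KL(Q||P) = Σ Q(x) log₂(Q(x)/P(x))

Computing term by term:
  Q(1)·log₂(Q(1)/P(1)) = (1/3)·log₂((1/3)/(1/3)) = 0.00000
  Q(2)·log₂(Q(2)/P(2)) = (5/12)·log₂((5/12)/(5/9)) = -0.17293
  Q(3)·log₂(Q(3)/P(3)) = (1/12)·log₂((1/12)/(1/36)) = 0.13208
  Q(4)·log₂(Q(4)/P(4)) = (1/6)·log₂((1/6)/(1/12)) = 0.16667

D_KL(Q||P) = 0.00000 - 0.17293 + 0.13208 + 0.16667 = 0.12582 ≈ 0.1258 bits

These are NOT equal (difference: 0.0226 bits). KL divergence is asymmetric: D_KL(P||Q) ≠ D_KL(Q||P) in general.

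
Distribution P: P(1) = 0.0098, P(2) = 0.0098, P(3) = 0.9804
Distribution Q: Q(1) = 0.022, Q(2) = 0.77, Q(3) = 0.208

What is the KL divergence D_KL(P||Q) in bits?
2.1198 bits

D_KL(P||Q) = Σ P(x) log₂(P(x)/Q(x))

Computing term by term:
  P(1)·log₂(P(1)/Q(1)) = 0.0098·log₂(0.0098/0.022) = -0.01143
  P(2)·log₂(P(2)/Q(2)) = 0.0098·log₂(0.0098/0.77) = -0.06170
  P(3)·log₂(P(3)/Q(3)) = 0.9804·log₂(0.9804/0.208) = 2.19295

D_KL(P||Q) = -0.01143 - 0.06170 + 2.19295 = 2.11982 ≈ 2.1198 bits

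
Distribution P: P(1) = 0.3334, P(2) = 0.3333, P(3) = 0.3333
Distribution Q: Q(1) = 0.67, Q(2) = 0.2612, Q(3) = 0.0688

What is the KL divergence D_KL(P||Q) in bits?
0.5402 bits

D_KL(P||Q) = Σ P(x) log₂(P(x)/Q(x))

Computing term by term:
  P(1)·log₂(P(1)/Q(1)) = 0.3334·log₂(0.3334/0.67) = -0.33570
  P(2)·log₂(P(2)/Q(2)) = 0.3333·log₂(0.3333/0.2612) = 0.11721
  P(3)·log₂(P(3)/Q(3)) = 0.3333·log₂(0.3333/0.0688) = 0.75870

D_KL(P||Q) = -0.33570 + 0.11721 + 0.75870 = 0.54021 ≈ 0.5402 bits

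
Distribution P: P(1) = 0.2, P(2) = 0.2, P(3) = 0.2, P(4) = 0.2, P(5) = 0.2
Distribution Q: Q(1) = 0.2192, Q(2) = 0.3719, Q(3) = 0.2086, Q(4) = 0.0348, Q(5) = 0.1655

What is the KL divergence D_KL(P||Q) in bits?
0.3416 bits

D_KL(P||Q) = Σ P(x) log₂(P(x)/Q(x))

Computing term by term:
  P(1)·log₂(P(1)/Q(1)) = 0.2·log₂(0.2/0.2192) = -0.02645
  P(2)·log₂(P(2)/Q(2)) = 0.2·log₂(0.2/0.3719) = -0.17898
  P(3)·log₂(P(3)/Q(3)) = 0.2·log₂(0.2/0.2086) = -0.01215
  P(4)·log₂(P(4)/Q(4)) = 0.2·log₂(0.2/0.0348) = 0.50457
  P(5)·log₂(P(5)/Q(5)) = 0.2·log₂(0.2/0.1655) = 0.05463

D_KL(P||Q) = -0.02645 - 0.17898 - 0.01215 + 0.50457 + 0.05463 = 0.34162 ≈ 0.3416 bits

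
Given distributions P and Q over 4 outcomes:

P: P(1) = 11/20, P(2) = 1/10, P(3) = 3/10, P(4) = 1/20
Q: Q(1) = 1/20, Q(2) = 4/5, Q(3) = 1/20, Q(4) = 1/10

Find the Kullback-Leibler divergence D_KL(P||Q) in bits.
2.3282 bits

D_KL(P||Q) = Σ P(x) log₂(P(x)/Q(x))

Computing term by term:
  P(1)·log₂(P(1)/Q(1)) = (11/20)·log₂((11/20)/(1/20)) = 1.90269
  P(2)·log₂(P(2)/Q(2)) = (1/10)·log₂((1/10)/(4/5)) = -0.30000
  P(3)·log₂(P(3)/Q(3)) = (3/10)·log₂((3/10)/(1/20)) = 0.77549
  P(4)·log₂(P(4)/Q(4)) = (1/20)·log₂((1/20)/(1/10)) = -0.05000

D_KL(P||Q) = 1.90269 - 0.30000 + 0.77549 - 0.05000 = 2.32818 ≈ 2.3282 bits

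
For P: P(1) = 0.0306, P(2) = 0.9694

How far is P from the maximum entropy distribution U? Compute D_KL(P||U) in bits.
0.8026 bits

U(i) = 1/2 for all i

D_KL(P||U) = Σ P(x) log₂(P(x) / (1/2))
           = Σ P(x) log₂(P(x)) + log₂(2)
           = log₂(2) - H(P)

H(P) = -Σ P(x) log₂(P(x)):
  -P(1)·log₂(P(1)) = -(0.0306)·log₂(0.0306) = 0.15393
  -P(2)·log₂(P(2)) = -(0.9694)·log₂(0.9694) = 0.04346
H(P) = 0.15393 + 0.04346 = 0.19739 bits

log₂(2) = 1.00000 bits

D_KL(P||U) = 1.00000 - 0.19739 = 0.80261 ≈ 0.8026 bits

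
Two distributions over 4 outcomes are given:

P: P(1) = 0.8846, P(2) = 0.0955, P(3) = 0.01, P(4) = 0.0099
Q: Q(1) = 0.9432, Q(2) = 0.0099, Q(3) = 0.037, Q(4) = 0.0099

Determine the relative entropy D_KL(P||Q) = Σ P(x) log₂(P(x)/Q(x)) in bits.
0.2116 bits

D_KL(P||Q) = Σ P(x) log₂(P(x)/Q(x))

Computing term by term:
  P(1)·log₂(P(1)/Q(1)) = 0.8846·log₂(0.8846/0.9432) = -0.08186
  P(2)·log₂(P(2)/Q(2)) = 0.0955·log₂(0.0955/0.0099) = 0.31229
  P(3)·log₂(P(3)/Q(3)) = 0.01·log₂(0.01/0.037) = -0.01888
  P(4)·log₂(P(4)/Q(4)) = 0.0099·log₂(0.0099/0.0099) = 0.00000

D_KL(P||Q) = -0.08186 + 0.31229 - 0.01888 + 0.00000 = 0.21155 ≈ 0.2116 bits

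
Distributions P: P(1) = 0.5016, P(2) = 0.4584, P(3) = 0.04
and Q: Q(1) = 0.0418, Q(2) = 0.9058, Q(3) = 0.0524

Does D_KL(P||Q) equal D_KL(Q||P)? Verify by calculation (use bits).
D_KL(P||Q) = 1.3322 bits, D_KL(Q||P) = 0.7606 bits. No — D_KL(P||Q) ≠ D_KL(Q||P) for this pair.

D_KL(P||Q) = Σ P(x) log₂(P(x)/Q(x))

Computing term by term:
  P(1)·log₂(P(1)/Q(1)) = 0.5016·log₂(0.5016/0.0418) = 1.79822
  P(2)·log₂(P(2)/Q(2)) = 0.4584·log₂(0.4584/0.9058) = -0.45042
  P(3)·log₂(P(3)/Q(3)) = 0.04·log₂(0.04/0.0524) = -0.01558

D_KL(P||Q) = 1.79822 - 0.45042 - 0.01558 = 1.33222 ≈ 1.3322 bits

D_KL(Q||P) = Σ Q(x) log₂(Q(x)/P(x))

Computing term by term:
  Q(1)·log₂(Q(1)/P(1)) = 0.0418·log₂(0.0418/0.5016) = -0.14985
  Q(2)·log₂(Q(2)/P(2)) = 0.9058·log₂(0.9058/0.4584) = 0.89003
  Q(3)·log₂(Q(3)/P(3)) = 0.0524·log₂(0.0524/0.04) = 0.02041

D_KL(Q||P) = -0.14985 + 0.89003 + 0.02041 = 0.76059 ≈ 0.7606 bits

These are NOT equal (difference: 0.5716 bits). KL divergence is asymmetric: D_KL(P||Q) ≠ D_KL(Q||P) in general.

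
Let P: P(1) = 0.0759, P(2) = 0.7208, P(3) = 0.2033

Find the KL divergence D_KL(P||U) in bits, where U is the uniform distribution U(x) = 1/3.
0.4949 bits

U(i) = 1/3 for all i

D_KL(P||U) = Σ P(x) log₂(P(x) / (1/3))
           = Σ P(x) log₂(P(x)) + log₂(3)
           = log₂(3) - H(P)

H(P) = -Σ P(x) log₂(P(x)):
  -P(1)·log₂(P(1)) = -(0.0759)·log₂(0.0759) = 0.28233
  -P(2)·log₂(P(2)) = -(0.7208)·log₂(0.7208) = 0.34045
  -P(3)·log₂(P(3)) = -(0.2033)·log₂(0.2033) = 0.46725
H(P) = 0.28233 + 0.34045 + 0.46725 = 1.09003 bits

log₂(3) = 1.58496 bits

D_KL(P||U) = 1.58496 - 1.09003 = 0.49493 ≈ 0.4949 bits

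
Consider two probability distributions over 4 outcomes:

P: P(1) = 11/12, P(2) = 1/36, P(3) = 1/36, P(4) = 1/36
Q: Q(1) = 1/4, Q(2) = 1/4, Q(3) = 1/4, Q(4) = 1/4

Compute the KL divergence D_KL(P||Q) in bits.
1.4541 bits

D_KL(P||Q) = Σ P(x) log₂(P(x)/Q(x))

Computing term by term:
  P(1)·log₂(P(1)/Q(1)) = (11/12)·log₂((11/12)/(1/4)) = 1.71826
  P(2)·log₂(P(2)/Q(2)) = (1/36)·log₂((1/36)/(1/4)) = -0.08805
  P(3)·log₂(P(3)/Q(3)) = (1/36)·log₂((1/36)/(1/4)) = -0.08805
  P(4)·log₂(P(4)/Q(4)) = (1/36)·log₂((1/36)/(1/4)) = -0.08805

D_KL(P||Q) = 1.71826 - 0.08805 - 0.08805 - 0.08805 = 1.45411 ≈ 1.4541 bits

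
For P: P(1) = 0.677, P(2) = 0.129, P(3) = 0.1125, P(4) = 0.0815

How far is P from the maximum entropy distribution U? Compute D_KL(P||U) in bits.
0.5885 bits

U(i) = 1/4 for all i

D_KL(P||U) = Σ P(x) log₂(P(x) / (1/4))
           = Σ P(x) log₂(P(x)) + log₂(4)
           = log₂(4) - H(P)

H(P) = -Σ P(x) log₂(P(x)):
  -P(1)·log₂(P(1)) = -(0.677)·log₂(0.677) = 0.38100
  -P(2)·log₂(P(2)) = -(0.129)·log₂(0.129) = 0.38114
  -P(3)·log₂(P(3)) = -(0.1125)·log₂(0.1125) = 0.35460
  -P(4)·log₂(P(4)) = -(0.0815)·log₂(0.0815) = 0.29479
H(P) = 0.38100 + 0.38114 + 0.35460 + 0.29479 = 1.41153 bits

log₂(4) = 2.00000 bits

D_KL(P||U) = 2.00000 - 1.41153 = 0.58847 ≈ 0.5885 bits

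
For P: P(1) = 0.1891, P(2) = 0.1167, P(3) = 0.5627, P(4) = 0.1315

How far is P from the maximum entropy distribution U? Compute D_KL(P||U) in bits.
0.3323 bits

U(i) = 1/4 for all i

D_KL(P||U) = Σ P(x) log₂(P(x) / (1/4))
           = Σ P(x) log₂(P(x)) + log₂(4)
           = log₂(4) - H(P)

H(P) = -Σ P(x) log₂(P(x)):
  -P(1)·log₂(P(1)) = -(0.1891)·log₂(0.1891) = 0.45437
  -P(2)·log₂(P(2)) = -(0.1167)·log₂(0.1167) = 0.36167
  -P(3)·log₂(P(3)) = -(0.5627)·log₂(0.5627) = 0.46679
  -P(4)·log₂(P(4)) = -(0.1315)·log₂(0.1315) = 0.38488
H(P) = 0.45437 + 0.36167 + 0.46679 + 0.38488 = 1.66771 bits

log₂(4) = 2.00000 bits

D_KL(P||U) = 2.00000 - 1.66771 = 0.33229 ≈ 0.3323 bits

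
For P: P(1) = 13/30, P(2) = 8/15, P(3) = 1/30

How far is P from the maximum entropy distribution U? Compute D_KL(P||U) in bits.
0.4149 bits

U(i) = 1/3 for all i

D_KL(P||U) = Σ P(x) log₂(P(x) / (1/3))
           = Σ P(x) log₂(P(x)) + log₂(3)
           = log₂(3) - H(P)

H(P) = -Σ P(x) log₂(P(x)):
  -P(1)·log₂(P(1)) = -(13/30)·log₂(13/30) = 0.52280
  -P(2)·log₂(P(2)) = -(8/15)·log₂(8/15) = 0.48367
  -P(3)·log₂(P(3)) = -(1/30)·log₂(1/30) = 0.16356
H(P) = 0.52280 + 0.48367 + 0.16356 = 1.17003 bits

log₂(3) = 1.58496 bits

D_KL(P||U) = 1.58496 - 1.17003 = 0.41493 ≈ 0.4149 bits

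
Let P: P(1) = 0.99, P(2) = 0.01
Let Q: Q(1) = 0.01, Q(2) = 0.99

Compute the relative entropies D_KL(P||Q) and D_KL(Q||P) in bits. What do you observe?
D_KL(P||Q) = 6.4968 bits, D_KL(Q||P) = 6.4968 bits. The two directions give the same value here, because Q is a self-inverse relabeling of P; in general KL divergence is asymmetric.

D_KL(P||Q) = Σ P(x) log₂(P(x)/Q(x))

Computing term by term:
  P(1)·log₂(P(1)/Q(1)) = 0.99·log₂(0.99/0.01) = 6.56306
  P(2)·log₂(P(2)/Q(2)) = 0.01·log₂(0.01/0.99) = -0.06629

D_KL(P||Q) = 6.56306 - 0.06629 = 6.49677 ≈ 6.4968 bits

D_KL(Q||P) = Σ Q(x) log₂(Q(x)/P(x))

Computing term by term:
  Q(1)·log₂(Q(1)/P(1)) = 0.01·log₂(0.01/0.99) = -0.06629
  Q(2)·log₂(Q(2)/P(2)) = 0.99·log₂(0.99/0.01) = 6.56306

D_KL(Q||P) = -0.06629 + 6.56306 = 6.49677 ≈ 6.4968 bits

These ARE equal here. Q is P with outcomes relabeled (Q(1) = P(2), Q(2) = P(1)) by a relabeling that is its own inverse, so the two sums contain exactly the same terms in a different order. This is a special case — KL divergence is not symmetric in general: D_KL(P||Q) ≠ D_KL(Q||P) for most P, Q.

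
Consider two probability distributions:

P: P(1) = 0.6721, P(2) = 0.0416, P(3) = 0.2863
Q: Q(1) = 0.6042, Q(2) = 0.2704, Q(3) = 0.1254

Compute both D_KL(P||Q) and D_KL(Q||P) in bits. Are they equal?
D_KL(P||Q) = 0.3319 bits, D_KL(Q||P) = 0.4880 bits. No, they are not equal.

D_KL(P||Q) = Σ P(x) log₂(P(x)/Q(x))

Computing term by term:
  P(1)·log₂(P(1)/Q(1)) = 0.6721·log₂(0.6721/0.6042) = 0.10327
  P(2)·log₂(P(2)/Q(2)) = 0.0416·log₂(0.0416/0.2704) = -0.11234
  P(3)·log₂(P(3)/Q(3)) = 0.2863·log₂(0.2863/0.1254) = 0.34098

D_KL(P||Q) = 0.10327 - 0.11234 + 0.34098 = 0.33191 ≈ 0.3319 bits

D_KL(Q||P) = Σ Q(x) log₂(Q(x)/P(x))

Computing term by term:
  Q(1)·log₂(Q(1)/P(1)) = 0.6042·log₂(0.6042/0.6721) = -0.09284
  Q(2)·log₂(Q(2)/P(2)) = 0.2704·log₂(0.2704/0.0416) = 0.73020
  Q(3)·log₂(Q(3)/P(3)) = 0.1254·log₂(0.1254/0.2863) = -0.14935

D_KL(Q||P) = -0.09284 + 0.73020 - 0.14935 = 0.48801 ≈ 0.4880 bits

These are NOT equal (difference: 0.1561 bits). KL divergence is asymmetric: D_KL(P||Q) ≠ D_KL(Q||P) in general.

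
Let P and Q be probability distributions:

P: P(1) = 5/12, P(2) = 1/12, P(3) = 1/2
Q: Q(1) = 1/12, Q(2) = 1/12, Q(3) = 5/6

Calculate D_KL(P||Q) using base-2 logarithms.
0.5990 bits

D_KL(P||Q) = Σ P(x) log₂(P(x)/Q(x))

Computing term by term:
  P(1)·log₂(P(1)/Q(1)) = (5/12)·log₂((5/12)/(1/12)) = 0.96747
  P(2)·log₂(P(2)/Q(2)) = (1/12)·log₂((1/12)/(1/12)) = 0.00000
  P(3)·log₂(P(3)/Q(3)) = (1/2)·log₂((1/2)/(5/6)) = -0.36848

D_KL(P||Q) = 0.96747 + 0.00000 - 0.36848 = 0.59899 ≈ 0.5990 bits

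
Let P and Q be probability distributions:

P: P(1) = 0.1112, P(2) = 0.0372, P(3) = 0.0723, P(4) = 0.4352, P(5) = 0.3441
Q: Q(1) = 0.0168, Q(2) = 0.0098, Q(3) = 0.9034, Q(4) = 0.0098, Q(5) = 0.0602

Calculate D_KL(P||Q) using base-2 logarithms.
3.3585 bits

D_KL(P||Q) = Σ P(x) log₂(P(x)/Q(x))

Computing term by term:
  P(1)·log₂(P(1)/Q(1)) = 0.1112·log₂(0.1112/0.0168) = 0.30320
  P(2)·log₂(P(2)/Q(2)) = 0.0372·log₂(0.0372/0.0098) = 0.07159
  P(3)·log₂(P(3)/Q(3)) = 0.0723·log₂(0.0723/0.9034) = -0.26341
  P(4)·log₂(P(4)/Q(4)) = 0.4352·log₂(0.4352/0.0098) = 2.38174
  P(5)·log₂(P(5)/Q(5)) = 0.3441·log₂(0.3441/0.0602) = 0.86541

D_KL(P||Q) = 0.30320 + 0.07159 - 0.26341 + 2.38174 + 0.86541 = 3.35853 ≈ 3.3585 bits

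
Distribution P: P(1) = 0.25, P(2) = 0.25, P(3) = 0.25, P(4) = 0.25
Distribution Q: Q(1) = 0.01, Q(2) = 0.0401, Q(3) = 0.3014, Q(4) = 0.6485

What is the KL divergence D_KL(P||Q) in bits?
1.4098 bits

D_KL(P||Q) = Σ P(x) log₂(P(x)/Q(x))

Computing term by term:
  P(1)·log₂(P(1)/Q(1)) = 0.25·log₂(0.25/0.01) = 1.16096
  P(2)·log₂(P(2)/Q(2)) = 0.25·log₂(0.25/0.0401) = 0.66006
  P(3)·log₂(P(3)/Q(3)) = 0.25·log₂(0.25/0.3014) = -0.06744
  P(4)·log₂(P(4)/Q(4)) = 0.25·log₂(0.25/0.6485) = -0.34379

D_KL(P||Q) = 1.16096 + 0.66006 - 0.06744 - 0.34379 = 1.40979 ≈ 1.4098 bits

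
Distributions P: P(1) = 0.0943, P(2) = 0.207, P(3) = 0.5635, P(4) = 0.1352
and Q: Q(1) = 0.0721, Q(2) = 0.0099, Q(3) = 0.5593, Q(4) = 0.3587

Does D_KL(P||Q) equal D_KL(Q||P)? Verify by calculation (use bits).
D_KL(P||Q) = 0.7602 bits, D_KL(Q||P) = 0.4276 bits. No — D_KL(P||Q) ≠ D_KL(Q||P) for this pair.

D_KL(P||Q) = Σ P(x) log₂(P(x)/Q(x))

Computing term by term:
  P(1)·log₂(P(1)/Q(1)) = 0.0943·log₂(0.0943/0.0721) = 0.03652
  P(2)·log₂(P(2)/Q(2)) = 0.207·log₂(0.207/0.0099) = 0.90791
  P(3)·log₂(P(3)/Q(3)) = 0.5635·log₂(0.5635/0.5593) = 0.00608
  P(4)·log₂(P(4)/Q(4)) = 0.1352·log₂(0.1352/0.3587) = -0.19032

D_KL(P||Q) = 0.03652 + 0.90791 + 0.00608 - 0.19032 = 0.76019 ≈ 0.7602 bits

D_KL(Q||P) = Σ Q(x) log₂(Q(x)/P(x))

Computing term by term:
  Q(1)·log₂(Q(1)/P(1)) = 0.0721·log₂(0.0721/0.0943) = -0.02792
  Q(2)·log₂(Q(2)/P(2)) = 0.0099·log₂(0.0099/0.207) = -0.04342
  Q(3)·log₂(Q(3)/P(3)) = 0.5593·log₂(0.5593/0.5635) = -0.00604
  Q(4)·log₂(Q(4)/P(4)) = 0.3587·log₂(0.3587/0.1352) = 0.50494

D_KL(Q||P) = -0.02792 - 0.04342 - 0.00604 + 0.50494 = 0.42756 ≈ 0.4276 bits

These are NOT equal (difference: 0.3326 bits). KL divergence is asymmetric: D_KL(P||Q) ≠ D_KL(Q||P) in general.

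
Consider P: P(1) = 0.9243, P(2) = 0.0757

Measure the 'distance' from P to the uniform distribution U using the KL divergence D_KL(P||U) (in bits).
0.6132 bits

U(i) = 1/2 for all i

D_KL(P||U) = Σ P(x) log₂(P(x) / (1/2))
           = Σ P(x) log₂(P(x)) + log₂(2)
           = log₂(2) - H(P)

H(P) = -Σ P(x) log₂(P(x)):
  -P(1)·log₂(P(1)) = -(0.9243)·log₂(0.9243) = 0.10497
  -P(2)·log₂(P(2)) = -(0.0757)·log₂(0.0757) = 0.28187
H(P) = 0.10497 + 0.28187 = 0.38684 bits

log₂(2) = 1.00000 bits

D_KL(P||U) = 1.00000 - 0.38684 = 0.61316 ≈ 0.6132 bits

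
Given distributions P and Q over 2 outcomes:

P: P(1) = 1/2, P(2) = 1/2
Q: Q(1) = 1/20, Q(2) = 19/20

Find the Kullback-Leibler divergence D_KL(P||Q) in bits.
1.1980 bits

D_KL(P||Q) = Σ P(x) log₂(P(x)/Q(x))

Computing term by term:
  P(1)·log₂(P(1)/Q(1)) = (1/2)·log₂((1/2)/(1/20)) = 1.66096
  P(2)·log₂(P(2)/Q(2)) = (1/2)·log₂((1/2)/(19/20)) = -0.46300

D_KL(P||Q) = 1.66096 - 0.46300 = 1.19796 ≈ 1.1980 bits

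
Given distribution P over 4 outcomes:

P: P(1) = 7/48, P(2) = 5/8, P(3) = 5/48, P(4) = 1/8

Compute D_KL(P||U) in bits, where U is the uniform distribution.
0.4562 bits

U(i) = 1/4 for all i

D_KL(P||U) = Σ P(x) log₂(P(x) / (1/4))
           = Σ P(x) log₂(P(x)) + log₂(4)
           = log₂(4) - H(P)

H(P) = -Σ P(x) log₂(P(x)):
  -P(1)·log₂(P(1)) = -(7/48)·log₂(7/48) = 0.40507
  -P(2)·log₂(P(2)) = -(5/8)·log₂(5/8) = 0.42379
  -P(3)·log₂(P(3)) = -(5/48)·log₂(5/48) = 0.33990
  -P(4)·log₂(P(4)) = -(1/8)·log₂(1/8) = 0.37500
H(P) = 0.40507 + 0.42379 + 0.33990 + 0.37500 = 1.54376 bits

log₂(4) = 2.00000 bits

D_KL(P||U) = 2.00000 - 1.54376 = 0.45624 ≈ 0.4562 bits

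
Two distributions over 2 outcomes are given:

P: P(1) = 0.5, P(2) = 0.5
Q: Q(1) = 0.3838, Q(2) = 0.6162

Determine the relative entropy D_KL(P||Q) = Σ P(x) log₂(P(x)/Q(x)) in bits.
0.0401 bits

D_KL(P||Q) = Σ P(x) log₂(P(x)/Q(x))

Computing term by term:
  P(1)·log₂(P(1)/Q(1)) = 0.5·log₂(0.5/0.3838) = 0.19079
  P(2)·log₂(P(2)/Q(2)) = 0.5·log₂(0.5/0.6162) = -0.15074

D_KL(P||Q) = 0.19079 - 0.15074 = 0.04005 ≈ 0.0401 bits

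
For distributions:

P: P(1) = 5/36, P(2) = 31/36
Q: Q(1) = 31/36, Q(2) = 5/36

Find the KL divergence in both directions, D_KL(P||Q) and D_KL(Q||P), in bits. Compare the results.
D_KL(P||Q) = 1.9011 bits, D_KL(Q||P) = 1.9011 bits. The two directions give exactly the same value for this pair.

D_KL(P||Q) = Σ P(x) log₂(P(x)/Q(x))

Computing term by term:
  P(1)·log₂(P(1)/Q(1)) = (5/36)·log₂((5/36)/(31/36)) = -0.36559
  P(2)·log₂(P(2)/Q(2)) = (31/36)·log₂((31/36)/(5/36)) = 2.26668

D_KL(P||Q) = -0.36559 + 2.26668 = 1.90109 ≈ 1.9011 bits

D_KL(Q||P) = Σ Q(x) log₂(Q(x)/P(x))

Computing term by term:
  Q(1)·log₂(Q(1)/P(1)) = (31/36)·log₂((31/36)/(5/36)) = 2.26668
  Q(2)·log₂(Q(2)/P(2)) = (5/36)·log₂((5/36)/(31/36)) = -0.36559

D_KL(Q||P) = 2.26668 - 0.36559 = 1.90109 ≈ 1.9011 bits

These ARE equal here. Q is P with outcomes relabeled (Q(1) = P(2), Q(2) = P(1)) by a relabeling that is its own inverse, so the two sums contain exactly the same terms in a different order. This is a special case — KL divergence is not symmetric in general: D_KL(P||Q) ≠ D_KL(Q||P) for most P, Q.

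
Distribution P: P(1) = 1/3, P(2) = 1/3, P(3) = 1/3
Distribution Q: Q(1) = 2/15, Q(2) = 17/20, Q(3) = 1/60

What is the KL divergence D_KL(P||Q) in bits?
1.4311 bits

D_KL(P||Q) = Σ P(x) log₂(P(x)/Q(x))

Computing term by term:
  P(1)·log₂(P(1)/Q(1)) = (1/3)·log₂((1/3)/(2/15)) = 0.44064
  P(2)·log₂(P(2)/Q(2)) = (1/3)·log₂((1/3)/(17/20)) = -0.45017
  P(3)·log₂(P(3)/Q(3)) = (1/3)·log₂((1/3)/(1/60)) = 1.44064

D_KL(P||Q) = 0.44064 - 0.45017 + 1.44064 = 1.43111 ≈ 1.4311 bits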